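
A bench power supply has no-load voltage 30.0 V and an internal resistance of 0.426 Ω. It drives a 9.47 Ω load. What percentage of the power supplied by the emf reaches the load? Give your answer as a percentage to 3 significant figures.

95.7 %

η = P_load/(P_load+P_int) = I²R/(I²R+I²r) = R/(R+r) — the I² cancels for series elements.
η = R / (R + r) = 9.47 / (9.47 + 0.426) = 0.9570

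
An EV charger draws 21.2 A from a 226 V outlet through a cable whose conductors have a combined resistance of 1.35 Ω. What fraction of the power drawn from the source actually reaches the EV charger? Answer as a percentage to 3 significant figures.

The cable carries the full 21.2 A.
P_line = I² R_line = (21.20)² × 1.35 = 606.7 W
P_source = V I = 226 × 21.20 = 4791 W; P_load = 4184 W
η = P_load / P_source = 4184 / 4791 = 0.8734

87.3 %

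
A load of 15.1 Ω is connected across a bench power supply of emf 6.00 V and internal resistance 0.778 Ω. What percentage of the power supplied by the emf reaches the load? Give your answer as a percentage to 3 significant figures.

Efficiency is P_load / P_total. With a series r and R sharing the same I, P = I²R for each, so η = R/(R+r).
η = R / (R + r) = 15.1 / (15.1 + 0.778) = 0.9510

95.1 %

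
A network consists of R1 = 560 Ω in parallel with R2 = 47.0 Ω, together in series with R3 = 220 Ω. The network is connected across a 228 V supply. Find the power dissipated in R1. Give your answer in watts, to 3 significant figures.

Combine R1 and R2 into their parallel equivalent first, reducing the network to two series resistors.
R_p = (560×47.0)/(560+47.0) = 43.36 Ω
R_total = R_p + 220 = 43.36 + 220 = 263.4 Ω
I = V / R_total = 228 / 263.4 = 0.8657 A
Voltage across the parallel pair: V_p = I × R_p = 0.8657 × 43.36 = 37.54 V
R1 has V_p across it, so P = V_p²/R1.
P_R1 = (37.54)² / 560 = 2.516 W

2.52 W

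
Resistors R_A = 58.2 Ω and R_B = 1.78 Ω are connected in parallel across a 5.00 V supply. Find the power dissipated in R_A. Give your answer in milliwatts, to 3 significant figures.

Each parallel branch sees the full supply voltage, so P = V²/R applies directly to the target branch.
P_R_A = V² / R_A = (5.00)² / 58.2 Ω = 0.4296 W

430 mW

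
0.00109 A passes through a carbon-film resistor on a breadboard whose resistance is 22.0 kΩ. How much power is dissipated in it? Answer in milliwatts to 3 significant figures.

26.1 mW

Current and resistance are given, so P = I²R is the direct form.
P = (0.001090 A)² × 22000 Ω = 0.02614 W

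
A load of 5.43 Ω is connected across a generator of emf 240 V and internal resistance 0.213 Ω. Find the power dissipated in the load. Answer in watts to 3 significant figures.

The internal resistance and the load are in series, so the same I flows through both; get I from ε/(r+R), then I²R for the load.
I = ε / (r + R) = 240 / (0.213 + 5.43) = 42.53 A
P_load = I² R = (42.53)² × 5.43 = 9822 W

9820 W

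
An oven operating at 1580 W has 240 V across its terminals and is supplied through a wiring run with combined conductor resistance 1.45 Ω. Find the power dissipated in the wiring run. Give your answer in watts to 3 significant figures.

The wiring run and load are in series, so the same current flows in both; the loss is I²R_line.
I = P / V = 1580 / 240 = 6.583 A through the wiring run.
P_line = I² R_line = (6.583)² × 1.45 = 62.84 W

62.8 W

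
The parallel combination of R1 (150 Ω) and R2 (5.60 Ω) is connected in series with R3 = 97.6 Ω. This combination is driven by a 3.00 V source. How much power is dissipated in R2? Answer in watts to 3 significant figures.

First find R_p for the parallel pair, then treat R_p + R3 as a series loop.
R_p = (150×5.60)/(150+5.60) = 5.398 Ω
R_total = R_p + 97.6 = 5.398 + 97.6 = 103.0 Ω
I = V / R_total = 3.00 / 103.0 = 0.02913 A
Voltage across the parallel pair: V_p = I × R_p = 0.02913 × 5.398 = 0.1572 V
R2 has V_p across it, so P = V_p²/R2.
P_R2 = (0.1572)² / 5.60 = 0.004415 W

0.00442 W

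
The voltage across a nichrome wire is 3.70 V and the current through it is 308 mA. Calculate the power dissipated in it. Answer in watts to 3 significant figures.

1.14 W

With V and I both given, power follows immediately from P = V I.
P = 3.70 V × 0.3080 A = 1.140 W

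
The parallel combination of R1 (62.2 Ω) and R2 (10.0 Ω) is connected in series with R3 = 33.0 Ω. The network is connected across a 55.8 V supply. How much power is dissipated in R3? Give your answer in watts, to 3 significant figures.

Collapse the R1‖R2 pair into one equivalent R_p; then R_p and R3 form a series string.
R_p = (62.2×10.0)/(62.2+10.0) = 8.615 Ω
R_total = R_p + 33.0 = 8.615 + 33.0 = 41.61 Ω
I = V / R_total = 55.8 / 41.61 = 1.341 A
R3 carries the full series current, so P = I²R.
P_R3 = (1.341)² × 33.0 = 59.33 W

59.3 W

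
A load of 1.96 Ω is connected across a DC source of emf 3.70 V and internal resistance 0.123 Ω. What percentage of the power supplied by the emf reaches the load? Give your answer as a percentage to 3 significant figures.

94.1 %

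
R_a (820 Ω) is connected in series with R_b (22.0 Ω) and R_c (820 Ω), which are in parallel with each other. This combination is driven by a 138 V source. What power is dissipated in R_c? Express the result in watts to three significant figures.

0.0151 W

Replace R_b and R_c with their parallel equivalent so the circuit becomes R_a in series with R_p.
R_p = (22.0×820)/(22.0+820) = 21.43 Ω
R_total = 820 + 21.43 = 841.4 Ω
I = V / R_total = 138 / 841.4 = 0.1640 A
Voltage across the parallel pair: V_p = I × R_p = 0.1640 × 21.43 = 3.514 V
R_c is across V_p, so use P = V²/R for that branch.
P_R_c = (3.514)² / 820 = 0.01506 W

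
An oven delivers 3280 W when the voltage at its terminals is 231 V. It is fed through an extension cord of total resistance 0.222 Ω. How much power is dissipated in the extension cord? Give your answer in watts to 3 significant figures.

The extension cord is a series resistance carrying the load current; its dissipation is I²R_line.
I = P / V = 3280 / 231 = 14.20 A through the extension cord.
P_line = I² R_line = (14.20)² × 0.222 = 44.76 W

44.8 W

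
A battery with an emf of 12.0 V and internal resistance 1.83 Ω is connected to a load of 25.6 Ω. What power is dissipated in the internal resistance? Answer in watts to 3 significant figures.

r is in series with the load, so it carries the full circuit current — the loss in it is I²r.
I = ε / (r + R) = 12.0 / (1.83 + 25.6) = 0.4375 A
P_int = I² r = (0.4375)² × 1.83 = 0.3502 W

0.350 W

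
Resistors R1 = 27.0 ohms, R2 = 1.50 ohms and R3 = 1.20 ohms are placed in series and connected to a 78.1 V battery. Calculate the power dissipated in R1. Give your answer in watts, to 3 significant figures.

The current is common to all series resistors; compute it, then apply P = I²R for the target.
R_total = 27.0 + 1.50 + 1.20 = 29.70 Ω
I = V / R_total = 78.1 / 29.70 = 2.630 A
P_R1 = I² × R1 = (2.630)² × 27.0 = 186.7 W

187 W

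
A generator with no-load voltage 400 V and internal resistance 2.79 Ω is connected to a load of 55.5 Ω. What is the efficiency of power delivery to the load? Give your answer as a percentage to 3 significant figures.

95.2 %

η = P_load/(P_load+P_int) = I²R/(I²R+I²r) = R/(R+r) — the I² cancels for series elements.
η = R / (R + r) = 55.5 / (55.5 + 2.79) = 0.9521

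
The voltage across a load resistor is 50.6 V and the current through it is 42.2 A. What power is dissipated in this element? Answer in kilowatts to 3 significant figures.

2.14 kW

Since both terminal voltage and current are stated, P = V I gives the power in one step.
P = 50.6 V × 42.20 A = 2135 W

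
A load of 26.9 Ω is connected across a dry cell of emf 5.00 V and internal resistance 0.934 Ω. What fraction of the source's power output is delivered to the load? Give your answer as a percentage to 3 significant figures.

Efficiency is P_load / P_total. With a series r and R sharing the same I, P = I²R for each, so η = R/(R+r).
η = R / (R + r) = 26.9 / (26.9 + 0.934) = 0.9664

96.6 %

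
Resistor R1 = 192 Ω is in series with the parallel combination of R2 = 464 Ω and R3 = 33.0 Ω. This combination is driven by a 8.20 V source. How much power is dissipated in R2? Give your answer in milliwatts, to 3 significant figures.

2.77 mW

Reduce the parallel pair to R_p first; the network is then a simple series string.
R_p = (464×33.0)/(464+33.0) = 30.81 Ω
R_total = 192 + 30.81 = 222.8 Ω
I = V / R_total = 8.20 / 222.8 = 0.03680 A
Voltage across the parallel pair: V_p = I × R_p = 0.03680 × 30.81 = 1.134 V
R2 sees V_p directly, so P = V_p² / R2.
P_R2 = (1.134)² / 464 = 0.002771 W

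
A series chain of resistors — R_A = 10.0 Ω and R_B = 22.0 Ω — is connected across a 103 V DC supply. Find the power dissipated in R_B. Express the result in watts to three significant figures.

Every series element carries the same I. Get I from the total resistance, then P = I² × R_B.
R_total = 10.0 + 22.0 = 32.00 Ω
I = V / R_total = 103 / 32.00 = 3.219 A
P_R_B = I² × R_B = (3.219)² × 22.0 = 227.9 W

228 W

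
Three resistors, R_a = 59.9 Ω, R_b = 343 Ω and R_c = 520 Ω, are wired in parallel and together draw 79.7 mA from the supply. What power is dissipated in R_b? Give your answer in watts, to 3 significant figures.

The branches share the same voltage, but only the total current is given — find V from the equivalent resistance first.
1/R_eq = 1/59.9 + 1/343 + 1/520 ⇒ R_eq = 46.44 Ω
V = I_total × R_eq = 0.07970 × 46.44 = 3.701 V
P_R_b = V² / R_b = (3.701)² / 343 = 0.03994 W

0.0399 W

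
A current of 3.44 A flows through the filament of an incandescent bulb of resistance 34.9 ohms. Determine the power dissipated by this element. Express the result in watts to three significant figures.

413 W

The current through and the resistance of the element are both given; use P = I²R.
P = (3.440 A)² × 34.9 Ω = 413.0 W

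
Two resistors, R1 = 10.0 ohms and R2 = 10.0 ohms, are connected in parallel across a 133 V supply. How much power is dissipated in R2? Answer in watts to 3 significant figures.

1770 W

Every branch has 133 V across it, so for R2 the power is simply V²/R.
P_R2 = V² / R2 = (133)² / 10.0 Ω = 1769 W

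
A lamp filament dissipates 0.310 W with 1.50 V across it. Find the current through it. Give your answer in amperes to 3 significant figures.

0.207 A

Rearranging the power relation for the two known quantities gives I = P / V.
I = 0.310 / 1.50 = 0.2067 A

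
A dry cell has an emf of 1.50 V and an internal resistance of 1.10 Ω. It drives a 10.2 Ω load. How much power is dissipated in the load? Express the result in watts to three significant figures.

Load and internal resistance form a series loop — compute the loop current, then the load power via I²R.
I = ε / (r + R) = 1.50 / (1.10 + 10.2) = 0.1327 A
P_load = I² R = (0.1327)² × 10.2 = 0.1797 W

0.180 W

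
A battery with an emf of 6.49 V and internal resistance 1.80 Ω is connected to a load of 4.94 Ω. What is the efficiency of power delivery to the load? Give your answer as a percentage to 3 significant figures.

η = P_load/(P_load+P_int) = I²R/(I²R+I²r) = R/(R+r) — the I² cancels for series elements.
η = R / (R + r) = 4.94 / (4.94 + 1.80) = 0.7329

73.3 %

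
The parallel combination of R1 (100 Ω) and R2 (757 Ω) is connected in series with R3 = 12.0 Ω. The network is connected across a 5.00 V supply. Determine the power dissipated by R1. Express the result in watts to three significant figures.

0.194 W

Combine R1 and R2 into their parallel equivalent first, reducing the network to two series resistors.
R_p = (100×757)/(100+757) = 88.33 Ω
R_total = R_p + 12.0 = 88.33 + 12.0 = 100.3 Ω
I = V / R_total = 5.00 / 100.3 = 0.04983 A
Voltage across the parallel pair: V_p = I × R_p = 0.04983 × 88.33 = 4.402 V
Use P = V²/R for R1 with V = V_p.
P_R1 = (4.402)² / 100 = 0.1938 W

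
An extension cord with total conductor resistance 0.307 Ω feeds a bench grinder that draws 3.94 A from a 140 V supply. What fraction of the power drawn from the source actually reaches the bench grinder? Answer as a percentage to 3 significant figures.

The extension cord carries the full 3.94 A.
P_line = I² R_line = (3.940)² × 0.307 = 4.766 W
P_source = V I = 140 × 3.940 = 551.6 W; P_load = 546.8 W
η = P_load / P_source = 546.8 / 551.6 = 0.9914

99.1 %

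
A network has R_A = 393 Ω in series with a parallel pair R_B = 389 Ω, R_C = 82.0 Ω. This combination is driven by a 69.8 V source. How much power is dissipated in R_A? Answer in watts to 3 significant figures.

Replace R_B and R_C with their parallel equivalent so the circuit becomes R_A in series with R_p.
R_p = (389×82.0)/(389+82.0) = 67.72 Ω
R_total = 393 + 67.72 = 460.7 Ω
I = V / R_total = 69.8 / 460.7 = 0.1515 A
The full supply current passes through R_A: P = I²R.
P_R_A = (0.1515)² × 393 = 9.020 W

9.02 W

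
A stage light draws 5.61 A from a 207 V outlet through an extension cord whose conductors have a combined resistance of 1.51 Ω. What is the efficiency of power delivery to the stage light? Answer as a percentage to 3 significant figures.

95.9 %

The extension cord carries the full 5.61 A.
P_line = I² R_line = (5.610)² × 1.51 = 47.52 W
P_source = V I = 207 × 5.610 = 1161 W; P_load = 1114 W
η = P_load / P_source = 1114 / 1161 = 0.9591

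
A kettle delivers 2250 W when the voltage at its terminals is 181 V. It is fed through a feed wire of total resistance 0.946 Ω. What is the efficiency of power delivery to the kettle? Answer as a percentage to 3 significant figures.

93.9 %

I = P / V = 2250 / 181 = 12.43 A through the feed wire.
P_line = I² R_line = (12.43)² × 0.946 = 146.2 W
P_source = P_load + P_line = 2250 + 146.2 = 2396 W
η = P_load / P_source = 2250 / 2396 = 0.9390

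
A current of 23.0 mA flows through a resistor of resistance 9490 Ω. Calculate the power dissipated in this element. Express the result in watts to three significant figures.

The current through and the resistance of the element are both given; use P = I²R.
P = (0.02300 A)² × 9490 Ω = 5.020 W

5.02 W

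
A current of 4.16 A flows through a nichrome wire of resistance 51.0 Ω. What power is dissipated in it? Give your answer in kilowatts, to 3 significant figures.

0.883 kW

Knowing I and R, the power is just I²R — no need to find V first.
P = (4.160 A)² × 51.0 Ω = 882.6 W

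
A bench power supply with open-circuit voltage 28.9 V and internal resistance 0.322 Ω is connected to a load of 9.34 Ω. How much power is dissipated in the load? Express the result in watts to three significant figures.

83.6 W

With r and R in series, I = ε/(r+R); the load dissipates I²R.
I = ε / (r + R) = 28.9 / (0.322 + 9.34) = 2.991 A
P_load = I² R = (2.991)² × 9.34 = 83.56 W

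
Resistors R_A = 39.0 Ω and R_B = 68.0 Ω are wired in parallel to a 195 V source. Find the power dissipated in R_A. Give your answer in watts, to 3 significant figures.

R_A sits directly across the source, so P = V²/R with V = 195 V.
P_R_A = V² / R_A = (195)² / 39.0 Ω = 975.0 W

975 W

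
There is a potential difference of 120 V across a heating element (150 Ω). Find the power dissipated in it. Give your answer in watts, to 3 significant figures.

96.0 W

We know the drop across the element and its resistance — P = V²/R, one step.
P = (120 V)² / 150 Ω = 96.00 W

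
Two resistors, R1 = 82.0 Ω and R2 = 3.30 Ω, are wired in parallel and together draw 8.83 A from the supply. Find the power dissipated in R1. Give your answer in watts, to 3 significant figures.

9.57 W

The branches share the same voltage, but only the total current is given — find V from the equivalent resistance first.
1/R_eq = 1/82.0 + 1/3.30 ⇒ R_eq = 3.172 Ω
V = I_total × R_eq = 8.830 × 3.172 = 28.01 V
P_R1 = V² / R1 = (28.01)² / 82.0 = 9.569 W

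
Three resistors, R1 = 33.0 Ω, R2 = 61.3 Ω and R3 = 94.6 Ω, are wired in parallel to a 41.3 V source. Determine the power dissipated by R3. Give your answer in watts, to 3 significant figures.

18.0 W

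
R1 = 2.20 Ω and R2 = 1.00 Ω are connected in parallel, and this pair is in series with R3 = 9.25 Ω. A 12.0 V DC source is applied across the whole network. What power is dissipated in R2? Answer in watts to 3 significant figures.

Reduce the parallel combination to a single R_p; the circuit then becomes R_p in series with the remaining resistor.
R_p = (2.20×1.00)/(2.20+1.00) = 0.6875 Ω
R_total = R_p + 9.25 = 0.6875 + 9.25 = 9.938 Ω
I = V / R_total = 12.0 / 9.938 = 1.208 A
Voltage across the parallel pair: V_p = I × R_p = 1.208 × 0.6875 = 0.8302 V
R2 sits across V_p; its power is V_p²/R.
P_R2 = (0.8302)² / 1.00 = 0.6892 W

0.689 W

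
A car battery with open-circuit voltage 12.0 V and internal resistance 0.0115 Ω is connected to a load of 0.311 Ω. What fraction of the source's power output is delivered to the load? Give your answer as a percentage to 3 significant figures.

η = P_load/(P_load+P_int) = I²R/(I²R+I²r) = R/(R+r) — the I² cancels for series elements.
η = R / (R + r) = 0.311 / (0.311 + 0.0115) = 0.9643

96.4 %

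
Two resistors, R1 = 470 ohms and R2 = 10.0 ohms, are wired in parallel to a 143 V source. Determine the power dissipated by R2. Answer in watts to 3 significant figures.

2040 W

Every branch has 143 V across it, so for R2 the power is simply V²/R.
P_R2 = V² / R2 = (143)² / 10.0 Ω = 2045 W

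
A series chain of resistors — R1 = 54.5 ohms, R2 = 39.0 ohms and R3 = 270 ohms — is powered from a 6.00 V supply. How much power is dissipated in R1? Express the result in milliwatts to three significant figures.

The current is common to all series resistors; compute it, then apply P = I²R for the target.
R_total = 54.5 + 39.0 + 270 = 363.5 Ω
I = V / R_total = 6.00 / 363.5 = 0.01651 A
P_R1 = I² × R1 = (0.01651)² × 54.5 = 0.01485 W

14.8 mW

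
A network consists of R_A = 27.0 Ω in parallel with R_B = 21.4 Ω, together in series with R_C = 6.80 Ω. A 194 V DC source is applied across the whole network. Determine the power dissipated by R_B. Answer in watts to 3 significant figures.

714 W

Collapse the R_A‖R_B pair into one equivalent R_p; then R_p and R_C form a series string.
R_p = (27.0×21.4)/(27.0+21.4) = 11.94 Ω
R_total = R_p + 6.80 = 11.94 + 6.80 = 18.74 Ω
I = V / R_total = 194 / 18.74 = 10.35 A
Voltage across the parallel pair: V_p = I × R_p = 10.35 × 11.94 = 123.6 V
R_B has V_p across it, so P = V_p²/R_B.
P_R_B = (123.6)² / 21.4 = 713.8 W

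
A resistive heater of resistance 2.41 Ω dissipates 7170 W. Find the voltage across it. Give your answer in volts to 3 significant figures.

131 V

From P = V I = I²R = V²/R, with the two given quantities we get V = √(P R).
V = √(7170 × 2.41) = 131.5 V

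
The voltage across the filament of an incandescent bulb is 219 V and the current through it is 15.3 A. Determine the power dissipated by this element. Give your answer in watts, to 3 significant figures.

3350 W

V and I are known directly — P = V I, no intermediate step needed.
P = 219 V × 15.30 A = 3351 W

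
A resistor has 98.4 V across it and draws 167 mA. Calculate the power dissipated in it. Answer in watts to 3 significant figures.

16.4 W

With V and I both given, power follows immediately from P = V I.
P = 98.4 V × 0.1670 A = 16.43 W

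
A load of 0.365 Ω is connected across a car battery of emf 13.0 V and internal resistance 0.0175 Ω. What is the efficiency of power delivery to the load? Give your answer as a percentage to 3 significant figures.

95.4 %

Both r and R carry the same current, so the power split is just the resistance split: η = R/(R+r).
η = R / (R + r) = 0.365 / (0.365 + 0.0175) = 0.9542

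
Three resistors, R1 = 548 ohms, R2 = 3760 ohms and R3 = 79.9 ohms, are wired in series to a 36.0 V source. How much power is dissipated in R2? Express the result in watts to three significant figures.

0.253 W

Series elements share the same current, so find I first, then use P = I²R.
R_total = 548 + 3760 + 79.9 = 4388 Ω
I = V / R_total = 36.0 / 4388 = 0.008204 A
P_R2 = I² × R2 = (0.008204)² × 3760 = 0.2531 W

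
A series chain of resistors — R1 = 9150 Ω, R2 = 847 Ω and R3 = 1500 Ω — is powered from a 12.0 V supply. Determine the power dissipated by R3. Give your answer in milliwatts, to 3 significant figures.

Series elements share the same current, so find I first, then use P = I²R.
R_total = 9150 + 847 + 1500 = 11500 Ω
I = V / R_total = 12.0 / 11500 = 0.001044 A
P_R3 = I² × R3 = (0.001044)² × 1500 = 0.001634 W

1.63 mW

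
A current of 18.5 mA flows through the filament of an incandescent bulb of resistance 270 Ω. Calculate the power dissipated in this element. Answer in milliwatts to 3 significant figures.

The current through and the resistance of the element are both given; use P = I²R.
P = (0.01850 A)² × 270 Ω = 0.09241 W

92.4 mW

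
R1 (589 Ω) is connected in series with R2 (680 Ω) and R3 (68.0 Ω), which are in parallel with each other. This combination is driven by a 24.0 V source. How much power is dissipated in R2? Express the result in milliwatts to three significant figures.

Replace R2 and R3 with their parallel equivalent so the circuit becomes R1 in series with R_p.
R_p = (680×68.0)/(680+68.0) = 61.82 Ω
R_total = 589 + 61.82 = 650.8 Ω
I = V / R_total = 24.0 / 650.8 = 0.03688 A
Voltage across the parallel pair: V_p = I × R_p = 0.03688 × 61.82 = 2.280 V
With V_p across R2, its power is V_p²/R2.
P_R2 = (2.280)² / 680 = 0.007642 W

7.64 mW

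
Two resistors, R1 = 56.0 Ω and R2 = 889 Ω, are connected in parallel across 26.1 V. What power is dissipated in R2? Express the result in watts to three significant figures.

Parallel branches share the same voltage; P = V²/R gives the branch power in one step.
P_R2 = V² / R2 = (26.1)² / 889 Ω = 0.7663 W

0.766 W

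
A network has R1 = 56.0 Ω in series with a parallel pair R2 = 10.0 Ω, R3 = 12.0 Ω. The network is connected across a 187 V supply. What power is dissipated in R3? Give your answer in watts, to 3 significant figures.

Reduce the parallel pair to R_p first; the network is then a simple series string.
R_p = (10.0×12.0)/(10.0+12.0) = 5.455 Ω
R_total = 56.0 + 5.455 = 61.45 Ω
I = V / R_total = 187 / 61.45 = 3.043 A
Voltage across the parallel pair: V_p = I × R_p = 3.043 × 5.455 = 16.60 V
With V_p across R3, its power is V_p²/R3.
P_R3 = (16.60)² / 12.0 = 22.96 W

23.0 W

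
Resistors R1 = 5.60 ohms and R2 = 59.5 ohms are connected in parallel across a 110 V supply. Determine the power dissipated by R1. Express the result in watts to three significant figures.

The supply voltage appears across each parallel branch — just use P = V²/R1.
P_R1 = V² / R1 = (110)² / 5.60 Ω = 2161 W

2160 W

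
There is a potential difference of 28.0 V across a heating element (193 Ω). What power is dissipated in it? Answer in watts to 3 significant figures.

4.06 W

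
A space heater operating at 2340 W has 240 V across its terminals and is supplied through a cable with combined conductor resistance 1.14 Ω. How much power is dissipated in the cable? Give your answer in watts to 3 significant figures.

The cable is a series resistance carrying the load current; its dissipation is I²R_line.
I = P / V = 2340 / 240 = 9.750 A through the cable.
P_line = I² R_line = (9.750)² × 1.14 = 108.4 W

108 W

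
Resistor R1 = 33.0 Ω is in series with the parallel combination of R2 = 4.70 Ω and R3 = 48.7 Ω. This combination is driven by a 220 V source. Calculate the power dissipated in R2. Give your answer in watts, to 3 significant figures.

136 W

Replace R2 and R3 with their parallel equivalent so the circuit becomes R1 in series with R_p.
R_p = (4.70×48.7)/(4.70+48.7) = 4.286 Ω
R_total = 33.0 + 4.286 = 37.29 Ω
I = V / R_total = 220 / 37.29 = 5.900 A
Voltage across the parallel pair: V_p = I × R_p = 5.900 × 4.286 = 25.29 V
With V_p across R2, its power is V_p²/R2.
P_R2 = (25.29)² / 4.70 = 136.1 W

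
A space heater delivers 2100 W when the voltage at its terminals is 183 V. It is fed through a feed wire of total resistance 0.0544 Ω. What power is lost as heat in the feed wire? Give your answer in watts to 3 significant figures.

Line loss is just I²R for the cable — we know both I and R_line directly.
I = P / V = 2100 / 183 = 11.48 A through the feed wire.
P_line = I² R_line = (11.48)² × 0.0544 = 7.164 W

7.16 W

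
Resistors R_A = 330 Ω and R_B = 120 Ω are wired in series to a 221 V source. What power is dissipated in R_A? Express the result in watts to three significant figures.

Every series element carries the same I. Get I from the total resistance, then P = I² × R_A.
R_total = 330 + 120 = 450.0 Ω
I = V / R_total = 221 / 450.0 = 0.4911 A
P_R_A = I² × R_A = (0.4911)² × 330 = 79.59 W

79.6 W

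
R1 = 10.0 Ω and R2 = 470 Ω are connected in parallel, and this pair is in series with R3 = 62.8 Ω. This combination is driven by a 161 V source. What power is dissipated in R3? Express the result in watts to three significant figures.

309 W

Collapse the R1‖R2 pair into one equivalent R_p; then R_p and R3 form a series string.
R_p = (10.0×470)/(10.0+470) = 9.792 Ω
R_total = R_p + 62.8 = 9.792 + 62.8 = 72.59 Ω
I = V / R_total = 161 / 72.59 = 2.218 A
All the supply current flows through R3; use P = I²R3.
P_R3 = (2.218)² × 62.8 = 308.9 W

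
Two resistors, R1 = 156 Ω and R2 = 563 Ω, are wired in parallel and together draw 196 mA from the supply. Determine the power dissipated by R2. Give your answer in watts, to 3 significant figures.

1.02 W

The branches share the same voltage, but only the total current is given — find V from the equivalent resistance first.
1/R_eq = 1/156 + 1/563 ⇒ R_eq = 122.2 Ω
V = I_total × R_eq = 0.1960 × 122.2 = 23.94 V
P_R2 = V² / R2 = (23.94)² / 563 = 1.018 W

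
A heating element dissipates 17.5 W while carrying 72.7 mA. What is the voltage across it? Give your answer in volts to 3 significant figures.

Rearranging the power relation for the two known quantities gives V = P / I.
V = 17.5 / 0.07270 = 240.7 V

241 V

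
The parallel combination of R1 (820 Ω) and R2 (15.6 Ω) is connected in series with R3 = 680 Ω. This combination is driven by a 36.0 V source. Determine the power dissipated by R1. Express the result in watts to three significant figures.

0.000766 W

Reduce the parallel combination to a single R_p; the circuit then becomes R_p in series with the remaining resistor.
R_p = (820×15.6)/(820+15.6) = 15.31 Ω
R_total = R_p + 680 = 15.31 + 680 = 695.3 Ω
I = V / R_total = 36.0 / 695.3 = 0.05178 A
Voltage across the parallel pair: V_p = I × R_p = 0.05178 × 15.31 = 0.7926 V
R1 has V_p across it, so P = V_p²/R1.
P_R1 = (0.7926)² / 820 = 0.0007662 W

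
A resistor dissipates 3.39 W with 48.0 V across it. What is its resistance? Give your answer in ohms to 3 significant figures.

680 Ω

The two known quantities fix the third via R = V² / P.
R = (48.0)² / 3.39 = 679.6 Ω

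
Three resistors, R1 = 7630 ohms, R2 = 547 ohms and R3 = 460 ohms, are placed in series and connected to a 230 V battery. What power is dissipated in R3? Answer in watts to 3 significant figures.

The current is common to all series resistors; compute it, then apply P = I²R for the target.
R_total = 7630 + 547 + 460 = 8637 Ω
I = V / R_total = 230 / 8637 = 0.02663 A
P_R3 = I² × R3 = (0.02663)² × 460 = 0.3262 W

0.326 W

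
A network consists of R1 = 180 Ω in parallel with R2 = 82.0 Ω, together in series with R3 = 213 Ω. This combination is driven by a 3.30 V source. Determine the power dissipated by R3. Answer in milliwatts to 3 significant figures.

Collapse the R1‖R2 pair into one equivalent R_p; then R_p and R3 form a series string.
R_p = (180×82.0)/(180+82.0) = 56.34 Ω
R_total = R_p + 213 = 56.34 + 213 = 269.3 Ω
I = V / R_total = 3.30 / 269.3 = 0.01225 A
R3 is the series element, so its power is I²R.
P_R3 = (0.01225)² × 213 = 0.03198 W

32.0 mW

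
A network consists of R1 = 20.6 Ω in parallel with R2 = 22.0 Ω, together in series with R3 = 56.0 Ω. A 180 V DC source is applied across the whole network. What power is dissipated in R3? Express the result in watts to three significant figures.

Reduce the parallel combination to a single R_p; the circuit then becomes R_p in series with the remaining resistor.
R_p = (20.6×22.0)/(20.6+22.0) = 10.64 Ω
R_total = R_p + 56.0 = 10.64 + 56.0 = 66.64 Ω
I = V / R_total = 180 / 66.64 = 2.701 A
All the supply current flows through R3; use P = I²R3.
P_R3 = (2.701)² × 56.0 = 408.6 W

409 W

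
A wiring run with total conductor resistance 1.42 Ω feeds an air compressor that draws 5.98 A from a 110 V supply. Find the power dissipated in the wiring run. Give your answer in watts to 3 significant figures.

The wiring run is a series resistance carrying the load current; its dissipation is I²R_line.
The wiring run carries the full 5.98 A.
P_line = I² R_line = (5.980)² × 1.42 = 50.78 W

50.8 W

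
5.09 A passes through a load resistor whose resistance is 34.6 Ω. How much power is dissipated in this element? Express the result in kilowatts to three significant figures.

0.896 kW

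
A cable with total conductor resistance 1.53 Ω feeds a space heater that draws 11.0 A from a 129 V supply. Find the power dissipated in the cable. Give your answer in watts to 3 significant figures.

185 W

Only the current and the line resistance are needed for the I²R loss.
The cable carries the full 11.0 A.
P_line = I² R_line = (11.00)² × 1.53 = 185.1 W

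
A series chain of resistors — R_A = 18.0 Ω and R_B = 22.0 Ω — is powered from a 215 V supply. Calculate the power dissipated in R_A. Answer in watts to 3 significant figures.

Every series element carries the same I. Get I from the total resistance, then P = I² × R_A.
R_total = 18.0 + 22.0 = 40.00 Ω
I = V / R_total = 215 / 40.00 = 5.375 A
P_R_A = I² × R_A = (5.375)² × 18.0 = 520.0 W

520 W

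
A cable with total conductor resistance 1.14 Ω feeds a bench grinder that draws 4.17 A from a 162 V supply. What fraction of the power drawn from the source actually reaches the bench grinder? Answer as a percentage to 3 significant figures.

The cable carries the full 4.17 A.
P_line = I² R_line = (4.170)² × 1.14 = 19.82 W
P_source = V I = 162 × 4.170 = 675.5 W; P_load = 655.7 W
η = P_load / P_source = 655.7 / 675.5 = 0.9707

97.1 %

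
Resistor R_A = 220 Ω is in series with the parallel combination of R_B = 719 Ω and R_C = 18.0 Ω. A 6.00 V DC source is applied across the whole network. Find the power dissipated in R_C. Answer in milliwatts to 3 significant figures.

10.9 mW

Replace R_B and R_C with their parallel equivalent so the circuit becomes R_A in series with R_p.
R_p = (719×18.0)/(719+18.0) = 17.56 Ω
R_total = 220 + 17.56 = 237.6 Ω
I = V / R_total = 6.00 / 237.6 = 0.02526 A
Voltage across the parallel pair: V_p = I × R_p = 0.02526 × 17.56 = 0.4435 V
R_C is across V_p, so use P = V²/R for that branch.
P_R_C = (0.4435)² / 18.0 = 0.01093 W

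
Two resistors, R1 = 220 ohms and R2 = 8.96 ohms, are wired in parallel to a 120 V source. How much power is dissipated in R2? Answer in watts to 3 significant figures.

R2 sits directly across the source, so P = V²/R with V = 120 V.
P_R2 = V² / R2 = (120)² / 8.96 Ω = 1607 W

1610 W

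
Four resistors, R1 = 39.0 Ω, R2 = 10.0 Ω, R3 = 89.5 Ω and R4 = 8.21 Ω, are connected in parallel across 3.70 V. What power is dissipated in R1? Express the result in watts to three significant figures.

R1 sits directly across the source, so P = V²/R with V = 3.70 V.
P_R1 = V² / R1 = (3.70)² / 39.0 Ω = 0.3510 W

0.351 W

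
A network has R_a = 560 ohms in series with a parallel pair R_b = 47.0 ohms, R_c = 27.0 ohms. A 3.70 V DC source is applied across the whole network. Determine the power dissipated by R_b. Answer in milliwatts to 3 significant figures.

Reduce the parallel pair to R_p first; the network is then a simple series string.
R_p = (47.0×27.0)/(47.0+27.0) = 17.15 Ω
R_total = 560 + 17.15 = 577.1 Ω
I = V / R_total = 3.70 / 577.1 = 0.006411 A
Voltage across the parallel pair: V_p = I × R_p = 0.006411 × 17.15 = 0.1099 V
R_b is across V_p, so use P = V²/R for that branch.
P_R_b = (0.1099)² / 47.0 = 0.0002572 W

0.257 mW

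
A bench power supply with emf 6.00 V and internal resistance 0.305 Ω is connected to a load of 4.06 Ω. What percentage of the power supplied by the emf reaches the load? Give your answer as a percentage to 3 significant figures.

93.0 %

Efficiency is P_load / P_total. With a series r and R sharing the same I, P = I²R for each, so η = R/(R+r).
η = R / (R + r) = 4.06 / (4.06 + 0.305) = 0.9301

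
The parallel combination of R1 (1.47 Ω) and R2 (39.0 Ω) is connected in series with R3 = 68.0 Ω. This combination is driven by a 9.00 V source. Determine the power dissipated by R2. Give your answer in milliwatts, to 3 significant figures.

First find R_p for the parallel pair, then treat R_p + R3 as a series loop.
R_p = (1.47×39.0)/(1.47+39.0) = 1.417 Ω
R_total = R_p + 68.0 = 1.417 + 68.0 = 69.42 Ω
I = V / R_total = 9.00 / 69.42 = 0.1297 A
Voltage across the parallel pair: V_p = I × R_p = 0.1297 × 1.417 = 0.1837 V
Use P = V²/R for R2 with V = V_p.
P_R2 = (0.1837)² / 39.0 = 0.0008650 W

0.865 mW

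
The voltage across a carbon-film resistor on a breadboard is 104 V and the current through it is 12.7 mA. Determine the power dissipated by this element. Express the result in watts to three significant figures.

1.32 W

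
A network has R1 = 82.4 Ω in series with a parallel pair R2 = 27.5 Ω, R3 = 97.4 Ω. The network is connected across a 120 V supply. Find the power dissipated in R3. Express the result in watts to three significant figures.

Replace R2 and R3 with their parallel equivalent so the circuit becomes R1 in series with R_p.
R_p = (27.5×97.4)/(27.5+97.4) = 21.45 Ω
R_total = 82.4 + 21.45 = 103.8 Ω
I = V / R_total = 120 / 103.8 = 1.156 A
Voltage across the parallel pair: V_p = I × R_p = 1.156 × 21.45 = 24.78 V
R3 sees V_p directly, so P = V_p² / R3.
P_R3 = (24.78)² / 97.4 = 6.305 W

6.31 W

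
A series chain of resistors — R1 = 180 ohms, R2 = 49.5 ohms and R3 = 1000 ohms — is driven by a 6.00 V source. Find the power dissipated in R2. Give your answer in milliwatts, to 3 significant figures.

1.18 mW

Series elements share the same current, so find I first, then use P = I²R.
R_total = 180 + 49.5 + 1000 = 1230 Ω
I = V / R_total = 6.00 / 1230 = 0.004880 A
P_R2 = I² × R2 = (0.004880)² × 49.5 = 0.001179 W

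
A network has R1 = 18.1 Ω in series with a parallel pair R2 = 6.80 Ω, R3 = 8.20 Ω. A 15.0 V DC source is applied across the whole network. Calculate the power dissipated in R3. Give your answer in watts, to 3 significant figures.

Replace R2 and R3 with their parallel equivalent so the circuit becomes R1 in series with R_p.
R_p = (6.80×8.20)/(6.80+8.20) = 3.717 Ω
R_total = 18.1 + 3.717 = 21.82 Ω
I = V / R_total = 15.0 / 21.82 = 0.6875 A
Voltage across the parallel pair: V_p = I × R_p = 0.6875 × 3.717 = 2.556 V
With V_p across R3, its power is V_p²/R3.
P_R3 = (2.556)² / 8.20 = 0.7966 W

0.797 W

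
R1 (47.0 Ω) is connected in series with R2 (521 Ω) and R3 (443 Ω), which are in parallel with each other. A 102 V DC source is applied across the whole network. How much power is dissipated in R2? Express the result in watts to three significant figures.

14.0 W

First combine the parallel branches into one equivalent R_p, then R1 + R_p is a series pair.
R_p = (521×443)/(521+443) = 239.4 Ω
R_total = 47.0 + 239.4 = 286.4 Ω
I = V / R_total = 102 / 286.4 = 0.3561 A
Voltage across the parallel pair: V_p = I × R_p = 0.3561 × 239.4 = 85.26 V
With V_p across R2, its power is V_p²/R2.
P_R2 = (85.26)² / 521 = 13.95 W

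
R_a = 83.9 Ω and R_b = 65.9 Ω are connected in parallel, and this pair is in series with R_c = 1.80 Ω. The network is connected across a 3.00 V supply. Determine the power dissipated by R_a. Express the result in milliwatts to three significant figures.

Collapse the R_a‖R_b pair into one equivalent R_p; then R_p and R_c form a series string.
R_p = (83.9×65.9)/(83.9+65.9) = 36.91 Ω
R_total = R_p + 1.80 = 36.91 + 1.80 = 38.71 Ω
I = V / R_total = 3.00 / 38.71 = 0.07750 A
Voltage across the parallel pair: V_p = I × R_p = 0.07750 × 36.91 = 2.860 V
R_a sits across V_p; its power is V_p²/R.
P_R_a = (2.860)² / 83.9 = 0.09753 W

97.5 mW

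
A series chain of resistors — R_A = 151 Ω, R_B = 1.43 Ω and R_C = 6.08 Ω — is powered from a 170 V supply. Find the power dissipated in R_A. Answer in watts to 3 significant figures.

174 W

In a series string the same current flows through every resistor — find that current, then P = I²R for the one we want.
R_total = 151 + 1.43 + 6.08 = 158.5 Ω
I = V / R_total = 170 / 158.5 = 1.072 A
P_R_A = I² × R_A = (1.072)² × 151 = 173.7 W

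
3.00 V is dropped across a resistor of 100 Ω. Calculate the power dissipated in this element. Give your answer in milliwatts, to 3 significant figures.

90.0 mW

Voltage and resistance are given, so P = V²/R is the one-step route.
P = (3.00 V)² / 100 Ω = 0.09000 W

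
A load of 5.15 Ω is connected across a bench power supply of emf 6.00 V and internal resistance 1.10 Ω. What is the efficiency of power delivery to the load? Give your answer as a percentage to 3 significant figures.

82.4 %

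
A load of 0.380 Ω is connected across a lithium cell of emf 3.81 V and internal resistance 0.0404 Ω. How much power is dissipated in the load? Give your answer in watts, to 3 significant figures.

Load and internal resistance form a series loop — compute the loop current, then the load power via I²R.
I = ε / (r + R) = 3.81 / (0.0404 + 0.380) = 9.063 A
P_load = I² R = (9.063)² × 0.380 = 31.21 W

31.2 W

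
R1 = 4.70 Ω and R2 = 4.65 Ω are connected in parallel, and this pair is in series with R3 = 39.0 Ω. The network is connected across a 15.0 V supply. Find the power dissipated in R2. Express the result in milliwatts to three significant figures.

Reduce the parallel combination to a single R_p; the circuit then becomes R_p in series with the remaining resistor.
R_p = (4.70×4.65)/(4.70+4.65) = 2.337 Ω
R_total = R_p + 39.0 = 2.337 + 39.0 = 41.34 Ω
I = V / R_total = 15.0 / 41.34 = 0.3629 A
Voltage across the parallel pair: V_p = I × R_p = 0.3629 × 2.337 = 0.8482 V
Use P = V²/R for R2 with V = V_p.
P_R2 = (0.8482)² / 4.65 = 0.1547 W

155 mW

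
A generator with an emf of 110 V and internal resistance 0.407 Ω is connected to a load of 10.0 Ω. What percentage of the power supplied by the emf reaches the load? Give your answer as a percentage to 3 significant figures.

The source delivers εI, of which I²R reaches the load and I²r is lost; since I is common, η = R/(R+r).
η = R / (R + r) = 10.0 / (10.0 + 0.407) = 0.9609

96.1 %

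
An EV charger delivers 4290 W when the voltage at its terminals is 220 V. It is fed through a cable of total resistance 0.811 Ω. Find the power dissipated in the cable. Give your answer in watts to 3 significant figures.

The cable and load are in series, so the same current flows in both; the loss is I²R_line.
I = P / V = 4290 / 220 = 19.50 A through the cable.
P_line = I² R_line = (19.50)² × 0.811 = 308.4 W

308 W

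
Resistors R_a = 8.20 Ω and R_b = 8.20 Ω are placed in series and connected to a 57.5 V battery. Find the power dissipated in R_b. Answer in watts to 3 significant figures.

101 W

Since the resistors are in series they all carry the loop current I = V/R_total; the power in any one is I²R.
R_total = 8.20 + 8.20 = 16.40 Ω
I = V / R_total = 57.5 / 16.40 = 3.506 A
P_R_b = I² × R_b = (3.506)² × 8.20 = 100.8 W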